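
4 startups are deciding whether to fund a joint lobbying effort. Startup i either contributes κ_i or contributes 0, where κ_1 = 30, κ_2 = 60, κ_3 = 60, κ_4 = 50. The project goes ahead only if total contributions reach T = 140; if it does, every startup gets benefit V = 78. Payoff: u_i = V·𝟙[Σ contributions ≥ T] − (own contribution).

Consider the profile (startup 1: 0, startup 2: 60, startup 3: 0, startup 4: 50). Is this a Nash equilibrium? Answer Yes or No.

Total = 110 < 140: not provided.
Startup 1 (pledges 0, payoff 0): pledging 30 → total 140, payoff 48. Profitable deviation.

No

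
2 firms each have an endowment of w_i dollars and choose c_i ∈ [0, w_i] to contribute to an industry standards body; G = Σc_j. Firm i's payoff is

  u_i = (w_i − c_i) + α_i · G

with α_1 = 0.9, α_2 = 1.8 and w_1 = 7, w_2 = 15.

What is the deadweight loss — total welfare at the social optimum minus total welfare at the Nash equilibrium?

11.9

∂u_i/∂c_i = α_i − 1, so firm i contributes w_i if α_i > 1, else 0.
α_i > 1 for i ∈ {2}; NE contributions (0, 15), G = 15.
W^NE = Σw_i − G^NE + (Σα_i)·G^NE = 22 + 1.7·15 = 47.5.
Planner: ∂(Σu_j)/∂c_i = Σα_j − 1 = 1.7 > 0, so everyone contributes w_i; G^SO = 22, W^SO = 22 + 1.7·22 = 59.4.
Deadweight loss = 11.9.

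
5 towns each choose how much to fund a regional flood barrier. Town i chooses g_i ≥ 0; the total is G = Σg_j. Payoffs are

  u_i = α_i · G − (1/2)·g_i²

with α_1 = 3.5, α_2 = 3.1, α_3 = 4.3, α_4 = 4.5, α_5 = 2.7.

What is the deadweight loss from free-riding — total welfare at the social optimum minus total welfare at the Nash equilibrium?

Town i's FOC: ∂u_i/∂g_i = α_i − g_i = 0, so g_i* = α_i.
NE contributions = (3.5, 3.1, 4.3, 4.5, 2.7); G = 18.1.
W^NE = (Σα)·G − ½Σα_i² = 18.1² − ½·67.89 = 293.665.
Planner sets g_i = Σα_j = 18.1 for every i, so G^SO = 5·18.1 = 90.5.
W^SO = (Σα)·G^SO − ½·5·(Σα)² = (5/2)·18.1² = 819.025.
Deadweight loss = W^SO − W^NE = 525.36.

525.36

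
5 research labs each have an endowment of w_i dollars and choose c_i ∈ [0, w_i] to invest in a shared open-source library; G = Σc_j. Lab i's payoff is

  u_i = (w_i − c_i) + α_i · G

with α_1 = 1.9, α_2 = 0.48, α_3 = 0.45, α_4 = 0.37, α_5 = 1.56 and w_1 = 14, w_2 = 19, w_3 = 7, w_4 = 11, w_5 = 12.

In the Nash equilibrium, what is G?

∂u_i/∂c_i = α_i − 1, so lab i contributes w_i if α_i > 1, else 0.
α_i > 1 for i ∈ {1, 5}; NE contributions (14, 0, 0, 0, 12), G = 26.

26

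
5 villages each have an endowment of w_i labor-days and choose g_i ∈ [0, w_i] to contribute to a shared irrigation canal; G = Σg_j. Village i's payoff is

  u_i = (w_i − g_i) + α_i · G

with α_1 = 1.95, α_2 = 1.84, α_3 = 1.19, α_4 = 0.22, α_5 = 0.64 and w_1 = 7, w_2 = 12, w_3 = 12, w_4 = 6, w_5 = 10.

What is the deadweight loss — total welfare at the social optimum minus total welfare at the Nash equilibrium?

77.44

∂u_i/∂g_i = α_i − 1, so village i contributes w_i if α_i > 1, else 0.
α_i > 1 for i ∈ {1, 2, 3}; NE contributions (7, 12, 12, 0, 0), G = 31.
W^NE = Σw_i − G^NE + (Σα_i)·G^NE = 47 + 4.84·31 = 197.04.
Planner: ∂(Σu_j)/∂g_i = Σα_j − 1 = 4.84 > 0, so everyone contributes w_i; G^SO = 47, W^SO = 47 + 4.84·47 = 274.48.
Deadweight loss = 77.44.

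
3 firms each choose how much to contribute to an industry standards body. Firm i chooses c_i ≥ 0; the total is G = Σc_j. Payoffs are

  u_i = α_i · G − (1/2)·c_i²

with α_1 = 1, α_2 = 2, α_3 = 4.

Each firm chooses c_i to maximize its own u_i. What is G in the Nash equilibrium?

7

Firm i's FOC: ∂u_i/∂c_i = α_i − c_i = 0, so c_i* = α_i.
NE contributions = (1, 2, 4); G = 7.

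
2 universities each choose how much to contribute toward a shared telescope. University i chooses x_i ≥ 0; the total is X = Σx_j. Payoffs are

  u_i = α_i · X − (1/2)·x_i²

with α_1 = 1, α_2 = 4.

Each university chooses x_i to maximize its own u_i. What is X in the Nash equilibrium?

5

University i's FOC: ∂u_i/∂x_i = α_i − x_i = 0, so x_i* = α_i.
NE contributions = (1, 4); X = 5.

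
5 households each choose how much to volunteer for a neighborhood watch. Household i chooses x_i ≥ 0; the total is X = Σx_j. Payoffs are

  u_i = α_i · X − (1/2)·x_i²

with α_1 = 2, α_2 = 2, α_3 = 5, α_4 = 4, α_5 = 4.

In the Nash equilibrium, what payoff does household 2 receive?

32

Household i's FOC: ∂u_i/∂x_i = α_i − x_i = 0, so x_i* = α_i.
NE contributions = (2, 2, 5, 4, 4); X = 17.
u_2 = α_2·X − ½·(x_2)² = 2·17 − ½·2² = 32.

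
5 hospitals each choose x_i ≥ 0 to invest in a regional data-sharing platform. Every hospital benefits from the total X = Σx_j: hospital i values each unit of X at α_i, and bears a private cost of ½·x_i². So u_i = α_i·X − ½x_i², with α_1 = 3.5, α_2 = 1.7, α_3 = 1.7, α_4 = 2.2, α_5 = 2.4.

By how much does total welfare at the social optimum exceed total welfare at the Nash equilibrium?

Hospital i's FOC: ∂u_i/∂x_i = α_i − x_i = 0, so x_i* = α_i.
NE contributions = (3.5, 1.7, 1.7, 2.2, 2.4); X = 11.5.
W^NE = (Σα)·X − ½Σα_i² = 11.5² − ½·28.63 = 117.935.
Planner sets x_i = Σα_j = 11.5 for every i, so X^SO = 5·11.5 = 57.5.
W^SO = (Σα)·X^SO − ½·5·(Σα)² = (5/2)·11.5² = 330.625.
Deadweight loss = W^SO − W^NE = 212.69.

212.69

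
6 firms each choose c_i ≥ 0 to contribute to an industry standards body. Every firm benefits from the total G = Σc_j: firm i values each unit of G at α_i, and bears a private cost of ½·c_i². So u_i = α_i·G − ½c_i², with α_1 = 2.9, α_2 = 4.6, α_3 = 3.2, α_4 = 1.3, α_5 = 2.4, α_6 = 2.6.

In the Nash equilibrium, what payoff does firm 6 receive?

40.82

Firm i's FOC: ∂u_i/∂c_i = α_i − c_i = 0, so c_i* = α_i.
NE contributions = (2.9, 4.6, 3.2, 1.3, 2.4, 2.6); G = 17.
u_6 = α_6·G − ½·(c_6)² = 2.6·17 − ½·2.6² = 40.82.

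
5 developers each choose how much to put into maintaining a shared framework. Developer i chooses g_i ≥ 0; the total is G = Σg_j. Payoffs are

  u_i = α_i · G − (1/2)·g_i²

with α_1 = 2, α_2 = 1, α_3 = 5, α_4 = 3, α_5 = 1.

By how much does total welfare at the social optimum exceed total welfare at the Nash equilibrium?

Developer i's FOC: ∂u_i/∂g_i = α_i − g_i = 0, so g_i* = α_i.
NE contributions = (2, 1, 5, 3, 1); G = 12.
W^NE = (Σα)·G − ½Σα_i² = 12² − ½·40 = 124.
Planner sets g_i = Σα_j = 12 for every i, so G^SO = 5·12 = 60.
W^SO = (Σα)·G^SO − ½·5·(Σα)² = (5/2)·12² = 360.
Deadweight loss = W^SO − W^NE = 236.

236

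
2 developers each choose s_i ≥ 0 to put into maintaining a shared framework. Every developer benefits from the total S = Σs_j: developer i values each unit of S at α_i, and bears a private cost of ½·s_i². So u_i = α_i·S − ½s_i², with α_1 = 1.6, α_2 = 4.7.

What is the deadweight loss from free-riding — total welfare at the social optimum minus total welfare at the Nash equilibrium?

Developer i's FOC: ∂u_i/∂s_i = α_i − s_i = 0, so s_i* = α_i.
NE contributions = (1.6, 4.7); S = 6.3.
W^NE = (Σα)·S − ½Σα_i² = 6.3² − ½·24.65 = 27.365.
Planner sets s_i = Σα_j = 6.3 for every i, so S^SO = 2·6.3 = 12.6.
W^SO = (Σα)·S^SO − ½·2·(Σα)² = (2/2)·6.3² = 39.69.
Deadweight loss = W^SO − W^NE = 12.325.

12.325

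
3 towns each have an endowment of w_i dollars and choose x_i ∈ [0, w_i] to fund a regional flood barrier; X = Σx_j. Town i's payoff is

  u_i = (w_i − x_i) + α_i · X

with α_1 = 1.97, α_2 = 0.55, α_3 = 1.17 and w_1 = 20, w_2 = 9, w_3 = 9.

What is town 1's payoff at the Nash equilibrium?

∂u_i/∂x_i = α_i − 1, so town i contributes w_i if α_i > 1, else 0.
α_i > 1 for i ∈ {1, 3}; NE contributions (20, 0, 9), X = 29.
u_1 = (20 − 20) + 1.97·29 = 57.13.

57.13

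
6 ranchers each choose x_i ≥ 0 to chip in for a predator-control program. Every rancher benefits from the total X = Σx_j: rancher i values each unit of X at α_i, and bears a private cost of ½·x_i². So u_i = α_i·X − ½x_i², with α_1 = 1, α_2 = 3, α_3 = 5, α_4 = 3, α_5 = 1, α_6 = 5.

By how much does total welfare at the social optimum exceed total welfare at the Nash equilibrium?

683

Rancher i's FOC: ∂u_i/∂x_i = α_i − x_i = 0, so x_i* = α_i.
NE contributions = (1, 3, 5, 3, 1, 5); X = 18.
W^NE = (Σα)·X − ½Σα_i² = 18² − ½·70 = 289.
Planner sets x_i = Σα_j = 18 for every i, so X^SO = 6·18 = 108.
W^SO = (Σα)·X^SO − ½·6·(Σα)² = (6/2)·18² = 972.
Deadweight loss = W^SO − W^NE = 683.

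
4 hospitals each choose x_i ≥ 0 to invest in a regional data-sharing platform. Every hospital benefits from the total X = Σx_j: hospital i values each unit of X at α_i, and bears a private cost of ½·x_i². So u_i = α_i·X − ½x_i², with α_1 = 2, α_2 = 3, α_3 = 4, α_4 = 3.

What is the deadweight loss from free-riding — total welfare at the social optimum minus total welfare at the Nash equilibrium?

Hospital i's FOC: ∂u_i/∂x_i = α_i − x_i = 0, so x_i* = α_i.
NE contributions = (2, 3, 4, 3); X = 12.
W^NE = (Σα)·X − ½Σα_i² = 12² − ½·38 = 125.
Planner sets x_i = Σα_j = 12 for every i, so X^SO = 4·12 = 48.
W^SO = (Σα)·X^SO − ½·4·(Σα)² = (4/2)·12² = 288.
Deadweight loss = W^SO − W^NE = 163.

163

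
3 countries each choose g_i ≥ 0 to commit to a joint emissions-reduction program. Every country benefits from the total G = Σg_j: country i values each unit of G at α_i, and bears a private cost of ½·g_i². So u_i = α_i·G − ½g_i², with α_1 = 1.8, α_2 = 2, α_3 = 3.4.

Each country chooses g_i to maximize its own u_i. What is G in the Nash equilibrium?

7.2

Country i's FOC: ∂u_i/∂g_i = α_i − g_i = 0, so g_i* = α_i.
NE contributions = (1.8, 2, 3.4); G = 7.2.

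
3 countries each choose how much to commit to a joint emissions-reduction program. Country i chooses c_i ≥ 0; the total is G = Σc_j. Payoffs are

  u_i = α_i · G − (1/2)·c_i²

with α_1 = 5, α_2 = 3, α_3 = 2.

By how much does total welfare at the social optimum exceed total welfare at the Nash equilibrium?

Country i's FOC: ∂u_i/∂c_i = α_i − c_i = 0, so c_i* = α_i.
NE contributions = (5, 3, 2); G = 10.
W^NE = (Σα)·G − ½Σα_i² = 10² − ½·38 = 81.
Planner sets c_i = Σα_j = 10 for every i, so G^SO = 3·10 = 30.
W^SO = (Σα)·G^SO − ½·3·(Σα)² = (3/2)·10² = 150.
Deadweight loss = W^SO − W^NE = 69.

69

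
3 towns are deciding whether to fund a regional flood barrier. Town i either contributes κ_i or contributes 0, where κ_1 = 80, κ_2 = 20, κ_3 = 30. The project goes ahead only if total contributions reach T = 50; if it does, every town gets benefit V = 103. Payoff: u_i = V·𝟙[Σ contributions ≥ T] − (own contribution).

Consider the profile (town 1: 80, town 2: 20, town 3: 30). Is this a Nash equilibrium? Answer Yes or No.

No

Total = 130 ≥ 50: provided.
Town 1 (pledges 80, payoff 23): dropping to 0 → total 50, payoff 103. Profitable deviation.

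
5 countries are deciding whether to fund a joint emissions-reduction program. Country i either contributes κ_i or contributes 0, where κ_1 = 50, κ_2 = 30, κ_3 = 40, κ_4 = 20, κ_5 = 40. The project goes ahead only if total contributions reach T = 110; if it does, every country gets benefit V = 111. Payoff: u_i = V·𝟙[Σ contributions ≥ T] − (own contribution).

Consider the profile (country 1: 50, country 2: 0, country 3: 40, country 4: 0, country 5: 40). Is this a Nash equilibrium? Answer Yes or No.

Yes

Total = 130 ≥ 110: provided.
Country 1 (pledges 50, payoff 61): dropping to 0 → total 80, payoff 0. No gain.
Country 2 (pledges 0, payoff 111): pledging 30 → total 160, payoff 81. No gain.
Country 3 (pledges 40, payoff 71): dropping to 0 → total 90, payoff 0. No gain.
Country 4 (pledges 0, payoff 111): pledging 20 → total 150, payoff 91. No gain.
Country 5 (pledges 40, payoff 71): dropping to 0 → total 90, payoff 0. No gain.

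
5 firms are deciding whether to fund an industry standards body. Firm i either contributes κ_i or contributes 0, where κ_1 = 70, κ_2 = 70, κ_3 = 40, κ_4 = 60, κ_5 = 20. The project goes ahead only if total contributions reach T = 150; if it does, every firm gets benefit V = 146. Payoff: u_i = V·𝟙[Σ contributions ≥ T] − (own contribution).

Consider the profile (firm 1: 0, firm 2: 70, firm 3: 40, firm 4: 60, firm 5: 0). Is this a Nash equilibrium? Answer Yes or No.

Yes

Total = 170 ≥ 150: provided.
Firm 1 (pledges 0, payoff 146): pledging 70 → total 240, payoff 76. No gain.
Firm 2 (pledges 70, payoff 76): dropping to 0 → total 100, payoff 0. No gain.
Firm 3 (pledges 40, payoff 106): dropping to 0 → total 130, payoff 0. No gain.
Firm 4 (pledges 60, payoff 86): dropping to 0 → total 110, payoff 0. No gain.
Firm 5 (pledges 0, payoff 146): pledging 20 → total 190, payoff 126. No gain.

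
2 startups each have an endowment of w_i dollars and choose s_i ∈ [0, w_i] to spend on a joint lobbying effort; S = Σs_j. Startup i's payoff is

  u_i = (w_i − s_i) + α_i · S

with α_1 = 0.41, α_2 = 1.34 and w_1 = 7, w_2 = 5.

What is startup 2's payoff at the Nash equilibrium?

∂u_i/∂s_i = α_i − 1, so startup i contributes w_i if α_i > 1, else 0.
α_i > 1 for i ∈ {2}; NE contributions (0, 5), S = 5.
u_2 = (5 − 5) + 1.34·5 = 6.7.

6.7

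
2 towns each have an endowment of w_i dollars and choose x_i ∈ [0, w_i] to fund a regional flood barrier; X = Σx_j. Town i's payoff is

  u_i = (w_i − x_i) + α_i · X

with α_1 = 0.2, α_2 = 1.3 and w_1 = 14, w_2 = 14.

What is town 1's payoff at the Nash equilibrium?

∂u_i/∂x_i = α_i − 1, so town i contributes w_i if α_i > 1, else 0.
α_i > 1 for i ∈ {2}; NE contributions (0, 14), X = 14.
u_1 = (14 − 0) + 0.2·14 = 16.8.

16.8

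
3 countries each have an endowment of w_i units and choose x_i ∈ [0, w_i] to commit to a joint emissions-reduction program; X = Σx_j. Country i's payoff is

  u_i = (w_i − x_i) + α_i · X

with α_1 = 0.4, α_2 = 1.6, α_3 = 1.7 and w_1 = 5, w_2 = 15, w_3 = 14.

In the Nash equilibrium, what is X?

29

∂u_i/∂x_i = α_i − 1, so country i contributes w_i if α_i > 1, else 0.
α_i > 1 for i ∈ {2, 3}; NE contributions (0, 15, 14), X = 29.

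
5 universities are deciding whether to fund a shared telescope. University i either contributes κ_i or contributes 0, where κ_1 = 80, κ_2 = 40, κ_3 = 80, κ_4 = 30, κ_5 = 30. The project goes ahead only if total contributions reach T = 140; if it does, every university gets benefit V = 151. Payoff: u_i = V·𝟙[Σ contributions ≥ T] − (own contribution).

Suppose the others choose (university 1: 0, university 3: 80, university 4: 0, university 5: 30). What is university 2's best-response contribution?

40

Others' total = 110. Contributing 40 brings total to 150 ≥ 140: gain V − κ_2 = 111.
Best response: 40.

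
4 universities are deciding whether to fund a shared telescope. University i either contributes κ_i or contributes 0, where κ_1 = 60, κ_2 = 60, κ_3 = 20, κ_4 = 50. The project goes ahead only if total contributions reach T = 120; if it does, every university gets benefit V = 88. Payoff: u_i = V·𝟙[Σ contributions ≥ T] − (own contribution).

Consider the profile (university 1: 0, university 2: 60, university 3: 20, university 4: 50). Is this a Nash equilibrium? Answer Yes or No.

Total = 130 ≥ 120: provided.
University 1 (pledges 0, payoff 88): pledging 60 → total 190, payoff 28. No gain.
University 2 (pledges 60, payoff 28): dropping to 0 → total 70, payoff 0. No gain.
University 3 (pledges 20, payoff 68): dropping to 0 → total 110, payoff 0. No gain.
University 4 (pledges 50, payoff 38): dropping to 0 → total 80, payoff 0. No gain.

Yes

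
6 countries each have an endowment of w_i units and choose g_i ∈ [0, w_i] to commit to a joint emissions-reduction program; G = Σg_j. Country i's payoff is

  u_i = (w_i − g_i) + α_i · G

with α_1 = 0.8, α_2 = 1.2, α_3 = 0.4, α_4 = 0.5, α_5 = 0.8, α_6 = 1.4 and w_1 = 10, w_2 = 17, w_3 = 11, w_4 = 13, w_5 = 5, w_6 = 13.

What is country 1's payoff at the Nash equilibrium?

∂u_i/∂g_i = α_i − 1, so country i contributes w_i if α_i > 1, else 0.
α_i > 1 for i ∈ {2, 6}; NE contributions (0, 17, 0, 0, 0, 13), G = 30.
u_1 = (10 − 0) + 0.8·30 = 34.

34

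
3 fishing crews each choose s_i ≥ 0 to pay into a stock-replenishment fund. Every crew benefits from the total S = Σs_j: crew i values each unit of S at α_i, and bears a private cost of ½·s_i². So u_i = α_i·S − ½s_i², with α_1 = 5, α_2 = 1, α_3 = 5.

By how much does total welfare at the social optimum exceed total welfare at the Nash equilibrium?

86

Crew i's FOC: ∂u_i/∂s_i = α_i − s_i = 0, so s_i* = α_i.
NE contributions = (5, 1, 5); S = 11.
W^NE = (Σα)·S − ½Σα_i² = 11² − ½·51 = 95.5.
Planner sets s_i = Σα_j = 11 for every i, so S^SO = 3·11 = 33.
W^SO = (Σα)·S^SO − ½·3·(Σα)² = (3/2)·11² = 181.5.
Deadweight loss = W^SO − W^NE = 86.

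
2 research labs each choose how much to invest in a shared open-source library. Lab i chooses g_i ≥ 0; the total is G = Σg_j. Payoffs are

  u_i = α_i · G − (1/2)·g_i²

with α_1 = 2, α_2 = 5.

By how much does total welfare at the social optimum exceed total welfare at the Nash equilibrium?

14.5

Lab i's FOC: ∂u_i/∂g_i = α_i − g_i = 0, so g_i* = α_i.
NE contributions = (2, 5); G = 7.
W^NE = (Σα)·G − ½Σα_i² = 7² − ½·29 = 34.5.
Planner sets g_i = Σα_j = 7 for every i, so G^SO = 2·7 = 14.
W^SO = (Σα)·G^SO − ½·2·(Σα)² = (2/2)·7² = 49.
Deadweight loss = W^SO − W^NE = 14.5.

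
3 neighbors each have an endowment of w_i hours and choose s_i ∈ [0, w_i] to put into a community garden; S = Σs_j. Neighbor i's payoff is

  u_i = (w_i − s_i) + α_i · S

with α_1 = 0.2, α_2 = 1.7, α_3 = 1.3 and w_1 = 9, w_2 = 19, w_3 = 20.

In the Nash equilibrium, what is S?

∂u_i/∂s_i = α_i − 1, so neighbor i contributes w_i if α_i > 1, else 0.
α_i > 1 for i ∈ {2, 3}; NE contributions (0, 19, 20), S = 39.

39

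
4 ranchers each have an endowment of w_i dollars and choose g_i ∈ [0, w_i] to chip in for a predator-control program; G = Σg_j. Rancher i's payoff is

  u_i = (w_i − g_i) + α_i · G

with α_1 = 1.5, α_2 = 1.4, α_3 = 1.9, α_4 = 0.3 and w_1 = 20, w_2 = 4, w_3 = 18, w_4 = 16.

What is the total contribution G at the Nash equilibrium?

42

∂u_i/∂g_i = α_i − 1, so rancher i contributes w_i if α_i > 1, else 0.
α_i > 1 for i ∈ {1, 2, 3}; NE contributions (20, 4, 18, 0), G = 42.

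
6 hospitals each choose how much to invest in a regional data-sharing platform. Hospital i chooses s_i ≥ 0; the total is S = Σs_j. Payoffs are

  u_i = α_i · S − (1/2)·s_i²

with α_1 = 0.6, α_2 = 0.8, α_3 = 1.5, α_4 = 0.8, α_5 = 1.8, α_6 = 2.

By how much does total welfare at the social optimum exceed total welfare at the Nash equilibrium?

118.065

Hospital i's FOC: ∂u_i/∂s_i = α_i − s_i = 0, so s_i* = α_i.
NE contributions = (0.6, 0.8, 1.5, 0.8, 1.8, 2); S = 7.5.
W^NE = (Σα)·S − ½Σα_i² = 7.5² − ½·11.13 = 50.685.
Planner sets s_i = Σα_j = 7.5 for every i, so S^SO = 6·7.5 = 45.
W^SO = (Σα)·S^SO − ½·6·(Σα)² = (6/2)·7.5² = 168.75.
Deadweight loss = W^SO − W^NE = 118.065.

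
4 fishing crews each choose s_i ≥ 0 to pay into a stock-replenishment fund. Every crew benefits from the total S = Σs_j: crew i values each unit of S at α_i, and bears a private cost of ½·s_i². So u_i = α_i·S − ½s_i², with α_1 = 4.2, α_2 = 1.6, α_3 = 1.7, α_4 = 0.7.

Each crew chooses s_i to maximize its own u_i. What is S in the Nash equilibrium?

Crew i's FOC: ∂u_i/∂s_i = α_i − s_i = 0, so s_i* = α_i.
NE contributions = (4.2, 1.6, 1.7, 0.7); S = 8.2.

8.2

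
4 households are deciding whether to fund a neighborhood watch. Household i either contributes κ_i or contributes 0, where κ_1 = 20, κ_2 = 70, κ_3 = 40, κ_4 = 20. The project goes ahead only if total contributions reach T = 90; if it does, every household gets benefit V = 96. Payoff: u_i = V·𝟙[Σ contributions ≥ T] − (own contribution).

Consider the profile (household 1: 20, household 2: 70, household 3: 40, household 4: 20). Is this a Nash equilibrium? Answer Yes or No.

Total = 150 ≥ 90: provided.
Household 1 (pledges 20, payoff 76): dropping to 0 → total 130, payoff 96. Profitable deviation.

No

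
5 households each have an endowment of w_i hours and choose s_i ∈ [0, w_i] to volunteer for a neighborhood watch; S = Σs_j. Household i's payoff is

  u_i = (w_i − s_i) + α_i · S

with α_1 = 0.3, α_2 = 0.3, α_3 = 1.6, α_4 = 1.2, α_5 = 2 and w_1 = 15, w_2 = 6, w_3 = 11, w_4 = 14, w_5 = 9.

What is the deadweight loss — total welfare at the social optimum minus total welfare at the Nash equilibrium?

92.4

∂u_i/∂s_i = α_i − 1, so household i contributes w_i if α_i > 1, else 0.
α_i > 1 for i ∈ {3, 4, 5}; NE contributions (0, 0, 11, 14, 9), S = 34.
W^NE = Σw_i − S^NE + (Σα_i)·S^NE = 55 + 4.4·34 = 204.6.
Planner: ∂(Σu_j)/∂s_i = Σα_j − 1 = 4.4 > 0, so everyone contributes w_i; S^SO = 55, W^SO = 55 + 4.4·55 = 297.
Deadweight loss = 92.4.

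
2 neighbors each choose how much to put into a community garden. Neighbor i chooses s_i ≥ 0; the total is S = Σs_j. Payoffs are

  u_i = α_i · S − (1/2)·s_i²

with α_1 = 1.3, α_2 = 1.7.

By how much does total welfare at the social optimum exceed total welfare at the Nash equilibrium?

2.29

Neighbor i's FOC: ∂u_i/∂s_i = α_i − s_i = 0, so s_i* = α_i.
NE contributions = (1.3, 1.7); S = 3.
W^NE = (Σα)·S − ½Σα_i² = 3² − ½·4.58 = 6.71.
Planner sets s_i = Σα_j = 3 for every i, so S^SO = 2·3 = 6.
W^SO = (Σα)·S^SO − ½·2·(Σα)² = (2/2)·3² = 9.
Deadweight loss = W^SO − W^NE = 2.29.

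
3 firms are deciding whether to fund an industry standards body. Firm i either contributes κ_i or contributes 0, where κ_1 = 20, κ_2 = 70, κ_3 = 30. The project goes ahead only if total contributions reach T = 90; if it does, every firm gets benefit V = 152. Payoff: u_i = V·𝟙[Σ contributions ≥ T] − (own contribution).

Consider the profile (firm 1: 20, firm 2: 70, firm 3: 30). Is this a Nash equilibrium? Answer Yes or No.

Total = 120 ≥ 90: provided.
Firm 1 (pledges 20, payoff 132): dropping to 0 → total 100, payoff 152. Profitable deviation.

No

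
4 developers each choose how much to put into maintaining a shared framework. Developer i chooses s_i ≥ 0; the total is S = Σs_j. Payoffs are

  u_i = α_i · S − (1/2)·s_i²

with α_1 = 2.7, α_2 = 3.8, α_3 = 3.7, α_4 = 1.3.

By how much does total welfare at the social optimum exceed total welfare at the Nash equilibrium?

150.805

Developer i's FOC: ∂u_i/∂s_i = α_i − s_i = 0, so s_i* = α_i.
NE contributions = (2.7, 3.8, 3.7, 1.3); S = 11.5.
W^NE = (Σα)·S − ½Σα_i² = 11.5² − ½·37.11 = 113.695.
Planner sets s_i = Σα_j = 11.5 for every i, so S^SO = 4·11.5 = 46.
W^SO = (Σα)·S^SO − ½·4·(Σα)² = (4/2)·11.5² = 264.5.
Deadweight loss = W^SO − W^NE = 150.805.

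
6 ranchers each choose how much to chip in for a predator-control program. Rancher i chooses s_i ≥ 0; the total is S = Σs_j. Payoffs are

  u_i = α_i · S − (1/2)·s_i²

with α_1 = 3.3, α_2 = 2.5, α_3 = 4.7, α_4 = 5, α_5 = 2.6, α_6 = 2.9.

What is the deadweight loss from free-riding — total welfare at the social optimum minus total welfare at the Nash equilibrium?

921.7

Rancher i's FOC: ∂u_i/∂s_i = α_i − s_i = 0, so s_i* = α_i.
NE contributions = (3.3, 2.5, 4.7, 5, 2.6, 2.9); S = 21.
W^NE = (Σα)·S − ½Σα_i² = 21² − ½·79.4 = 401.3.
Planner sets s_i = Σα_j = 21 for every i, so S^SO = 6·21 = 126.
W^SO = (Σα)·S^SO − ½·6·(Σα)² = (6/2)·21² = 1323.
Deadweight loss = W^SO − W^NE = 921.7.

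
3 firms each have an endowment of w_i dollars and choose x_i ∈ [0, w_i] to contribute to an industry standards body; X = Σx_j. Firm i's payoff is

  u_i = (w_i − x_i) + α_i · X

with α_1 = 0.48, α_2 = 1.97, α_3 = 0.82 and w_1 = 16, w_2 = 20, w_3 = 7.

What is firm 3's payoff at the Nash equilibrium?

∂u_i/∂x_i = α_i − 1, so firm i contributes w_i if α_i > 1, else 0.
α_i > 1 for i ∈ {2}; NE contributions (0, 20, 0), X = 20.
u_3 = (7 − 0) + 0.82·20 = 23.4.

23.4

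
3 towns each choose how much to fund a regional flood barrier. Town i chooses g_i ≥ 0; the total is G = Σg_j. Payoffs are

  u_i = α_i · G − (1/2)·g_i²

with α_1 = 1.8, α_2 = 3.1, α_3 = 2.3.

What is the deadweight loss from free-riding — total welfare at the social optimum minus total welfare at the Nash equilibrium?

34.99

Town i's FOC: ∂u_i/∂g_i = α_i − g_i = 0, so g_i* = α_i.
NE contributions = (1.8, 3.1, 2.3); G = 7.2.
W^NE = (Σα)·G − ½Σα_i² = 7.2² − ½·18.14 = 42.77.
Planner sets g_i = Σα_j = 7.2 for every i, so G^SO = 3·7.2 = 21.6.
W^SO = (Σα)·G^SO − ½·3·(Σα)² = (3/2)·7.2² = 77.76.
Deadweight loss = W^SO − W^NE = 34.99.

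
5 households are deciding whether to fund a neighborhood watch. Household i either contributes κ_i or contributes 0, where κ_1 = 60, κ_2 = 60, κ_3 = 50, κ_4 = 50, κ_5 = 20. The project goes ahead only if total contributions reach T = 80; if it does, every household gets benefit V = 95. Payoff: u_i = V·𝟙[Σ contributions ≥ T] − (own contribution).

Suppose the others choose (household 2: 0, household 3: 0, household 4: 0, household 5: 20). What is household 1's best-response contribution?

Others' total = 20. Contributing 60 brings total to 80 ≥ 80: gain V − κ_1 = 35.
Best response: 60.

60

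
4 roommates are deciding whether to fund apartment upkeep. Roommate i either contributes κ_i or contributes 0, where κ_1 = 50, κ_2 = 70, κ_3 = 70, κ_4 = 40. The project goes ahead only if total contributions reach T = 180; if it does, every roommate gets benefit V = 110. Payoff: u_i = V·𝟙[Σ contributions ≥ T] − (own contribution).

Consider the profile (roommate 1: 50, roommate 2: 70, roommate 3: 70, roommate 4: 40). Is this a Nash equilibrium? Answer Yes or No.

No

Total = 230 ≥ 180: provided.
Roommate 1 (pledges 50, payoff 60): dropping to 0 → total 180, payoff 110. Profitable deviation.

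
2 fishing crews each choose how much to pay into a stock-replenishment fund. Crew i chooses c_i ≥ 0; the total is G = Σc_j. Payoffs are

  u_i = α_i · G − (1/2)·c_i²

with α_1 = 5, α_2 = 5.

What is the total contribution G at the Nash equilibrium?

10

Crew i's FOC: ∂u_i/∂c_i = α_i − c_i = 0, so c_i* = α_i.
NE contributions = (5, 5); G = 10.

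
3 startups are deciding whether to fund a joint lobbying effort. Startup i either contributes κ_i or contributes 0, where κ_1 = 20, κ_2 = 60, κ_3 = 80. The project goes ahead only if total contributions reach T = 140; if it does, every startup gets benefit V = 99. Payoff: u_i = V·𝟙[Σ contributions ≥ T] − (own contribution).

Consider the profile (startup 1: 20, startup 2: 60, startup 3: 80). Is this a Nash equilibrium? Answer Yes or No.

Total = 160 ≥ 140: provided.
Startup 1 (pledges 20, payoff 79): dropping to 0 → total 140, payoff 99. Profitable deviation.

No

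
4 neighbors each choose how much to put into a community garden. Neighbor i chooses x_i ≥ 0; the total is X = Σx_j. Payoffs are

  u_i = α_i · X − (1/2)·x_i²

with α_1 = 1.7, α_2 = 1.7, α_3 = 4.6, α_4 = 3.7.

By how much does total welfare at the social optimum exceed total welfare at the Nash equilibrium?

Neighbor i's FOC: ∂u_i/∂x_i = α_i − x_i = 0, so x_i* = α_i.
NE contributions = (1.7, 1.7, 4.6, 3.7); X = 11.7.
W^NE = (Σα)·X − ½Σα_i² = 11.7² − ½·40.63 = 116.575.
Planner sets x_i = Σα_j = 11.7 for every i, so X^SO = 4·11.7 = 46.8.
W^SO = (Σα)·X^SO − ½·4·(Σα)² = (4/2)·11.7² = 273.78.
Deadweight loss = W^SO − W^NE = 157.205.

157.205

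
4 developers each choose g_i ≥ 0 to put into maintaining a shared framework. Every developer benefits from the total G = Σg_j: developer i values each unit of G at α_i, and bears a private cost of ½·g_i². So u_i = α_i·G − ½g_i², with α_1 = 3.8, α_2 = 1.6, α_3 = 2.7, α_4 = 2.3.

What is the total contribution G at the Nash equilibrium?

10.4

Developer i's FOC: ∂u_i/∂g_i = α_i − g_i = 0, so g_i* = α_i.
NE contributions = (3.8, 1.6, 2.7, 2.3); G = 10.4.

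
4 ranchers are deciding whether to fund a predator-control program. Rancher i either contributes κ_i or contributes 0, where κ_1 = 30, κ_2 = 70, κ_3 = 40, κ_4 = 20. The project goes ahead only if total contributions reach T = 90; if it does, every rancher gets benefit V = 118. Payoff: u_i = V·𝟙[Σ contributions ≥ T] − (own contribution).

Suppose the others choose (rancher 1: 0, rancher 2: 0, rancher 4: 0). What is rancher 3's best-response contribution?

Others' total = 0. Even contributing 40 gives 40 < 90: no benefit either way.
Best response: 0.

0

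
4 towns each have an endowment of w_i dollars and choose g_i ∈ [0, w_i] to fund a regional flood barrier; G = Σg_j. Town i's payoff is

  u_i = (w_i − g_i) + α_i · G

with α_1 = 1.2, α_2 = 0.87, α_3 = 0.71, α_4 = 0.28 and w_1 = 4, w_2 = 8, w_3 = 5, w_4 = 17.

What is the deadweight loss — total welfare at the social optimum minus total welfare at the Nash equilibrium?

∂u_i/∂g_i = α_i − 1, so town i contributes w_i if α_i > 1, else 0.
α_i > 1 for i ∈ {1}; NE contributions (4, 0, 0, 0), G = 4.
W^NE = Σw_i − G^NE + (Σα_i)·G^NE = 34 + 2.06·4 = 42.24.
Planner: ∂(Σu_j)/∂g_i = Σα_j − 1 = 2.06 > 0, so everyone contributes w_i; G^SO = 34, W^SO = 34 + 2.06·34 = 104.04.
Deadweight loss = 61.8.

61.8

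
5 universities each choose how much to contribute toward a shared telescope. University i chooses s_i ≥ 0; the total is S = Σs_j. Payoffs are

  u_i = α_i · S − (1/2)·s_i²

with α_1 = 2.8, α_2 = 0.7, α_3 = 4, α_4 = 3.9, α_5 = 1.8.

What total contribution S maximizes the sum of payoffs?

Planner FOC: ∂(Σu_j)/∂s_i = (Σα_j) − s_i = 0, so s_i^SO = Σα_j = 13.2 for every i; S^SO = 66.

66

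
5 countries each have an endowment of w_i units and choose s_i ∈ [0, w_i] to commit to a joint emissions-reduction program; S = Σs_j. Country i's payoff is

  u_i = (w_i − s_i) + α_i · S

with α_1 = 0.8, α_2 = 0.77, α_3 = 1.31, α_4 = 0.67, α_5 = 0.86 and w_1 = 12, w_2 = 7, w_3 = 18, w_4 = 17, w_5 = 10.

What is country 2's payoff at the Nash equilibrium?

∂u_i/∂s_i = α_i − 1, so country i contributes w_i if α_i > 1, else 0.
α_i > 1 for i ∈ {3}; NE contributions (0, 0, 18, 0, 0), S = 18.
u_2 = (7 − 0) + 0.77·18 = 20.86.

20.86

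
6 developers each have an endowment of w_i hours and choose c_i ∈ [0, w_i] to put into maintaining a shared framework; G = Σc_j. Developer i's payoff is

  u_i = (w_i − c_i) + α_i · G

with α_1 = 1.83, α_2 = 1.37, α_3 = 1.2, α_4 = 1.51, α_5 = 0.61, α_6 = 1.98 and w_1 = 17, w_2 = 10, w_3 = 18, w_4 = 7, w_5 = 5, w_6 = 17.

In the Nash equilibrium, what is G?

∂u_i/∂c_i = α_i − 1, so developer i contributes w_i if α_i > 1, else 0.
α_i > 1 for i ∈ {1, 2, 3, 4, 6}; NE contributions (17, 10, 18, 7, 0, 17), G = 69.

69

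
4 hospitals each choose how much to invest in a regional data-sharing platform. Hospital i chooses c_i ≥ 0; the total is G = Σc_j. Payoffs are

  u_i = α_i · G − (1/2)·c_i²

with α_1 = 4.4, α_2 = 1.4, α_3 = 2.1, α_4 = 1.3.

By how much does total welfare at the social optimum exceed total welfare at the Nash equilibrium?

98.35

Hospital i's FOC: ∂u_i/∂c_i = α_i − c_i = 0, so c_i* = α_i.
NE contributions = (4.4, 1.4, 2.1, 1.3); G = 9.2.
W^NE = (Σα)·G − ½Σα_i² = 9.2² − ½·27.42 = 70.93.
Planner sets c_i = Σα_j = 9.2 for every i, so G^SO = 4·9.2 = 36.8.
W^SO = (Σα)·G^SO − ½·4·(Σα)² = (4/2)·9.2² = 169.28.
Deadweight loss = W^SO − W^NE = 98.35.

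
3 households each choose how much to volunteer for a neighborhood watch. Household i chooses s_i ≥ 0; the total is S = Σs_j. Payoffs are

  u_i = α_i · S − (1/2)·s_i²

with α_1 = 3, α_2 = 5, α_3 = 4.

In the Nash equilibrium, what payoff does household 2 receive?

Household i's FOC: ∂u_i/∂s_i = α_i − s_i = 0, so s_i* = α_i.
NE contributions = (3, 5, 4); S = 12.
u_2 = α_2·S − ½·(s_2)² = 5·12 − ½·5² = 47.5.

47.5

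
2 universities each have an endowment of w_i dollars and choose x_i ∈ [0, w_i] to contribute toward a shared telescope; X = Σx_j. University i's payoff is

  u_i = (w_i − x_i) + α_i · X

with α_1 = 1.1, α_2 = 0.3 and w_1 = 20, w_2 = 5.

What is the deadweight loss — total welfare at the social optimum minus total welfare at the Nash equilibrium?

∂u_i/∂x_i = α_i − 1, so university i contributes w_i if α_i > 1, else 0.
α_i > 1 for i ∈ {1}; NE contributions (20, 0), X = 20.
W^NE = Σw_i − X^NE + (Σα_i)·X^NE = 25 + 0.4·20 = 33.
Planner: ∂(Σu_j)/∂x_i = Σα_j − 1 = 0.4 > 0, so everyone contributes w_i; X^SO = 25, W^SO = 25 + 0.4·25 = 35.
Deadweight loss = 2.

2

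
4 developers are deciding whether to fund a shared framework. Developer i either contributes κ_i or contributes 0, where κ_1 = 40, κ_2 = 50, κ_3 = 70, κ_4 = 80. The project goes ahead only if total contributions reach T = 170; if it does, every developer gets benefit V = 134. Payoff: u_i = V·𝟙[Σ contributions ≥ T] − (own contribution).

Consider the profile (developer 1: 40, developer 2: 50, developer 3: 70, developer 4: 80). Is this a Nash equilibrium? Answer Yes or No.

Total = 240 ≥ 170: provided.
Developer 1 (pledges 40, payoff 94): dropping to 0 → total 200, payoff 134. Profitable deviation.

No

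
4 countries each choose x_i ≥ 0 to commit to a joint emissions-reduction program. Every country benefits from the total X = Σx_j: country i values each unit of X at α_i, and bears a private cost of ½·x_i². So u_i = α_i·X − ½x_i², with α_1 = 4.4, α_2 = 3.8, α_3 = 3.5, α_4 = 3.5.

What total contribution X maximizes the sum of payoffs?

60.8

Planner FOC: ∂(Σu_j)/∂x_i = (Σα_j) − x_i = 0, so x_i^SO = Σα_j = 15.2 for every i; X^SO = 60.8.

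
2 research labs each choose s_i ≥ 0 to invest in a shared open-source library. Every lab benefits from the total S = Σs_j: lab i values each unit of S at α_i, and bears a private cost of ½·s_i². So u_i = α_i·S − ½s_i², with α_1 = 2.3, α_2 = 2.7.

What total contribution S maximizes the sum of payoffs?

10

Planner FOC: ∂(Σu_j)/∂s_i = (Σα_j) − s_i = 0, so s_i^SO = Σα_j = 5 for every i; S^SO = 10.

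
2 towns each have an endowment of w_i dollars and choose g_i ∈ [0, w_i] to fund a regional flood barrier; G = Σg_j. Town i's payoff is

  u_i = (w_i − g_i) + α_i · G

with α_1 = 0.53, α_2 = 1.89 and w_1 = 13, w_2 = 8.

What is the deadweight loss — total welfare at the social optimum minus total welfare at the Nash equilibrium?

∂u_i/∂g_i = α_i − 1, so town i contributes w_i if α_i > 1, else 0.
α_i > 1 for i ∈ {2}; NE contributions (0, 8), G = 8.
W^NE = Σw_i − G^NE + (Σα_i)·G^NE = 21 + 1.42·8 = 32.36.
Planner: ∂(Σu_j)/∂g_i = Σα_j − 1 = 1.42 > 0, so everyone contributes w_i; G^SO = 21, W^SO = 21 + 1.42·21 = 50.82.
Deadweight loss = 18.46.

18.46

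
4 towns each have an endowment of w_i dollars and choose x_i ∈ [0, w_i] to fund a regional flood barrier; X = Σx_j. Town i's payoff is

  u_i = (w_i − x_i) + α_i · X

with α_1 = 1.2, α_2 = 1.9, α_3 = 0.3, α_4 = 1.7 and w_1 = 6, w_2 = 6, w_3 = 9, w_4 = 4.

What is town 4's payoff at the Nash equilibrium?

∂u_i/∂x_i = α_i − 1, so town i contributes w_i if α_i > 1, else 0.
α_i > 1 for i ∈ {1, 2, 4}; NE contributions (6, 6, 0, 4), X = 16.
u_4 = (4 − 4) + 1.7·16 = 27.2.

27.2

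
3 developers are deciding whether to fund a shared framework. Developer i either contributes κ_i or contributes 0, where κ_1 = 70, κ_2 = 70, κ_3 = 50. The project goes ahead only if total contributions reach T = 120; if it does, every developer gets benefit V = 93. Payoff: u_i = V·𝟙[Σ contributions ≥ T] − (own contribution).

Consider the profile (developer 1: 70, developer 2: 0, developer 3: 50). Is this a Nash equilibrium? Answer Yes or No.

Yes

Total = 120 ≥ 120: provided.
Developer 1 (pledges 70, payoff 23): dropping to 0 → total 50, payoff 0. No gain.
Developer 2 (pledges 0, payoff 93): pledging 70 → total 190, payoff 23. No gain.
Developer 3 (pledges 50, payoff 43): dropping to 0 → total 70, payoff 0. No gain.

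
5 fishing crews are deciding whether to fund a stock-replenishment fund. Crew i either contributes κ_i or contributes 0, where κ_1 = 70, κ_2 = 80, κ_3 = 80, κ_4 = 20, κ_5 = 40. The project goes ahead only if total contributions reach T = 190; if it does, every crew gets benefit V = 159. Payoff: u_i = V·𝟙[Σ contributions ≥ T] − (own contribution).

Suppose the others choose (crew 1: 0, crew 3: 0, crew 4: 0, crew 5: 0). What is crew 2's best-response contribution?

0

Others' total = 0. Even contributing 80 gives 80 < 190: no benefit either way.
Best response: 0.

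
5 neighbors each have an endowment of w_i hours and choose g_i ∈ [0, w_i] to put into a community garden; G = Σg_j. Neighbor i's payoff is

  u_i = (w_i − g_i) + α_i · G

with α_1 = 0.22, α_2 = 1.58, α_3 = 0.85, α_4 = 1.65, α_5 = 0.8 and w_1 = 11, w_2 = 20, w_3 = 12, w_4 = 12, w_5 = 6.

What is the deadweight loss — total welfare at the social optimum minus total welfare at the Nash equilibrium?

118.9

∂u_i/∂g_i = α_i − 1, so neighbor i contributes w_i if α_i > 1, else 0.
α_i > 1 for i ∈ {2, 4}; NE contributions (0, 20, 0, 12, 0), G = 32.
W^NE = Σw_i − G^NE + (Σα_i)·G^NE = 61 + 4.1·32 = 192.2.
Planner: ∂(Σu_j)/∂g_i = Σα_j − 1 = 4.1 > 0, so everyone contributes w_i; G^SO = 61, W^SO = 61 + 4.1·61 = 311.1.
Deadweight loss = 118.9.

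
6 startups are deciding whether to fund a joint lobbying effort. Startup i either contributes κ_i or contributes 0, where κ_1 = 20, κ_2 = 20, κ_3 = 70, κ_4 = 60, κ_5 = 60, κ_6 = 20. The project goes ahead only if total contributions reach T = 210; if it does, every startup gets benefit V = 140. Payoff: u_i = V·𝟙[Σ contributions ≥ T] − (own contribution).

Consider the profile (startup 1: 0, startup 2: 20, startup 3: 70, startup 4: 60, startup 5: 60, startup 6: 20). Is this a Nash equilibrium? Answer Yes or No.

Total = 230 ≥ 210: provided.
Startup 1 (pledges 0, payoff 140): pledging 20 → total 250, payoff 120. No gain.
Startup 2 (pledges 20, payoff 120): dropping to 0 → total 210, payoff 140. Profitable deviation.

No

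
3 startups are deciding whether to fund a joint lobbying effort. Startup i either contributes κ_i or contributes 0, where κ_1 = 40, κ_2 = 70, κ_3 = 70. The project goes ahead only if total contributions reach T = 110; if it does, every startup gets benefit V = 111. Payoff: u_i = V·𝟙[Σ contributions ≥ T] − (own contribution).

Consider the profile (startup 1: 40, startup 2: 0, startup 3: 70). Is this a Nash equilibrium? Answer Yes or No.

Total = 110 ≥ 110: provided.
Startup 1 (pledges 40, payoff 71): dropping to 0 → total 70, payoff 0. No gain.
Startup 2 (pledges 0, payoff 111): pledging 70 → total 180, payoff 41. No gain.
Startup 3 (pledges 70, payoff 41): dropping to 0 → total 40, payoff 0. No gain.

Yes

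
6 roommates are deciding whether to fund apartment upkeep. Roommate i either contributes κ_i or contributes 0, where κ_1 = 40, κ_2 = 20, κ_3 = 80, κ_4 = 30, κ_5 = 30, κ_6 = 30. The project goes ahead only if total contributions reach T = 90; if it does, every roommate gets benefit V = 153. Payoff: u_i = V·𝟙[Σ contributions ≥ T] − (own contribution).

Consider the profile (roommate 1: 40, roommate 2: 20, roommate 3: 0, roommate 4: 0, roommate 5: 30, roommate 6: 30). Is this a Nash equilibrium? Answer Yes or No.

No

Total = 120 ≥ 90: provided.
Roommate 1 (pledges 40, payoff 113): dropping to 0 → total 80, payoff 0. No gain.
Roommate 2 (pledges 20, payoff 133): dropping to 0 → total 100, payoff 153. Profitable deviation.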